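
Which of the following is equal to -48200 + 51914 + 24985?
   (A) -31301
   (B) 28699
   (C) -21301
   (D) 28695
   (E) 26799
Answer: B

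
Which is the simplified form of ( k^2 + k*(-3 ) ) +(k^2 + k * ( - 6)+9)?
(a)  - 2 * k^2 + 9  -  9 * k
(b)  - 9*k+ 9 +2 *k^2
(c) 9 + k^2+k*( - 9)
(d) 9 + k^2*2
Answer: b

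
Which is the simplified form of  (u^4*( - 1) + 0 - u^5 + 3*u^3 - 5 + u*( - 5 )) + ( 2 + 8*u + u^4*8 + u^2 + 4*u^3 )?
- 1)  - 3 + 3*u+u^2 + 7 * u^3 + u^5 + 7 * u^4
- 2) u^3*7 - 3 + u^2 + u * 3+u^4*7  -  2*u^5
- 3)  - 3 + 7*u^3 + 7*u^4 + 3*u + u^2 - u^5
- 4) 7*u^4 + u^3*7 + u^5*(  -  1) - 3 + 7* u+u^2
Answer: 3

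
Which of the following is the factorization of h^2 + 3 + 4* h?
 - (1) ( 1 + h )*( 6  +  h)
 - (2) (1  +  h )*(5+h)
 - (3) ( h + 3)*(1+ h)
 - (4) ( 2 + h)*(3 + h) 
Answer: 3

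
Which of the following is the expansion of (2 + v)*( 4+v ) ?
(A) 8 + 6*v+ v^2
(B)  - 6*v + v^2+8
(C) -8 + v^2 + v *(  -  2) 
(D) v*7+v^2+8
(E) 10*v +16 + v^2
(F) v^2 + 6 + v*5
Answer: A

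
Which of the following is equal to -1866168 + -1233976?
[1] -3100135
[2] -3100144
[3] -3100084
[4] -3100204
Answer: 2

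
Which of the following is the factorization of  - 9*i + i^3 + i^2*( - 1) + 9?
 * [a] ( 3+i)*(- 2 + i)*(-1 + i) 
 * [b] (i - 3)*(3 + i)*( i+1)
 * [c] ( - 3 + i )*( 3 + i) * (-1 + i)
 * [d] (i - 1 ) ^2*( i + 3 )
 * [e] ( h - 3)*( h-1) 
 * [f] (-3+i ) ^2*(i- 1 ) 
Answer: c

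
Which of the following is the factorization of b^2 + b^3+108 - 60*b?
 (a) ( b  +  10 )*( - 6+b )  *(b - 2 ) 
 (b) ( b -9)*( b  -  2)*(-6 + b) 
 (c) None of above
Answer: c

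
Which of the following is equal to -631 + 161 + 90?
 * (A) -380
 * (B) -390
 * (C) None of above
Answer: A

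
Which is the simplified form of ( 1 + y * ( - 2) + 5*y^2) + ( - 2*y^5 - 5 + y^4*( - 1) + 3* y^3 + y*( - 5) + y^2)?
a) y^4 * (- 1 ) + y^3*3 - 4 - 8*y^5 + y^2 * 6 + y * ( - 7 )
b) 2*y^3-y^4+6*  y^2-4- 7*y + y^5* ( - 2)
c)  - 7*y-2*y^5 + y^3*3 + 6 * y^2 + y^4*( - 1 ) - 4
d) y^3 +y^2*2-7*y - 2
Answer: c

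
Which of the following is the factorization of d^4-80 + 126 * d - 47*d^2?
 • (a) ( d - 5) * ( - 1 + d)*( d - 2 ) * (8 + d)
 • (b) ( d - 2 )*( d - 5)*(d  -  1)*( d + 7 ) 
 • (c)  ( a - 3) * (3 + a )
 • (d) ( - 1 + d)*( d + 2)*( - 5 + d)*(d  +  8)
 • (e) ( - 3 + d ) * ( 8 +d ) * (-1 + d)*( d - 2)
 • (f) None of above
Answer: a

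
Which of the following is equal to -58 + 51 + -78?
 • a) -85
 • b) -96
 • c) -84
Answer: a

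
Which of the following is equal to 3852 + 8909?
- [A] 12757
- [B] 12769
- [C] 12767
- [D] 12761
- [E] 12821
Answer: D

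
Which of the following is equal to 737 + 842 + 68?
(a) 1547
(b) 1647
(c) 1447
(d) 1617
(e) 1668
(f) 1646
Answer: b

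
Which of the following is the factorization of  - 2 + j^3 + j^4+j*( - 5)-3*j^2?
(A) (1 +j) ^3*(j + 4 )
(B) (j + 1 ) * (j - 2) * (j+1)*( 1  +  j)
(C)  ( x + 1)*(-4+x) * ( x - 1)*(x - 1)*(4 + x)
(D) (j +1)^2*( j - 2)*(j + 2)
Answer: B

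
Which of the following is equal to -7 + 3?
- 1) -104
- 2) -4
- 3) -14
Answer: 2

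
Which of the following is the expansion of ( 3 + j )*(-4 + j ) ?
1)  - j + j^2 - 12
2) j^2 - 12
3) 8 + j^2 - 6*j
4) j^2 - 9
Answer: 1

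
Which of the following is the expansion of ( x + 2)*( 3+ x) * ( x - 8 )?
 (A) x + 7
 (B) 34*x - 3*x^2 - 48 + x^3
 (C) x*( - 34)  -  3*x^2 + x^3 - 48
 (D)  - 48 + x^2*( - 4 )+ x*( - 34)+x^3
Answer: C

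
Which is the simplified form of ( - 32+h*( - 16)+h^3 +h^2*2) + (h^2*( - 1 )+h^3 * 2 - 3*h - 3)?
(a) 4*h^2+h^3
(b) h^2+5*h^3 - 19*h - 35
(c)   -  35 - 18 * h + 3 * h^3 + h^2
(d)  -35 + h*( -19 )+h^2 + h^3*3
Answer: d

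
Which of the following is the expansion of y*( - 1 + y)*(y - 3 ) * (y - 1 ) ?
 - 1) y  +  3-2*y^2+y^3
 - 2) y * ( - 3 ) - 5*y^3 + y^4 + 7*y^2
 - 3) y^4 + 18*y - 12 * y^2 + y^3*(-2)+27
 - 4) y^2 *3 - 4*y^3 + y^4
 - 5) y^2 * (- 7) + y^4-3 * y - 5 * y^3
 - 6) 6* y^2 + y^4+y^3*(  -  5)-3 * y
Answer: 2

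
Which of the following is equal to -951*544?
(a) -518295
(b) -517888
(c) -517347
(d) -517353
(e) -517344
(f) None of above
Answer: e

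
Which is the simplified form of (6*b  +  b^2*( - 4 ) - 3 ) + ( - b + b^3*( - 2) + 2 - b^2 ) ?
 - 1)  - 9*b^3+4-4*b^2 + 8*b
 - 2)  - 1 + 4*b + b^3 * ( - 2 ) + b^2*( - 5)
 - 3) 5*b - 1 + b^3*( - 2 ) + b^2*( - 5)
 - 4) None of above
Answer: 3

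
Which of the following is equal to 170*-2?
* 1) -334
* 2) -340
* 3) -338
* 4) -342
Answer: 2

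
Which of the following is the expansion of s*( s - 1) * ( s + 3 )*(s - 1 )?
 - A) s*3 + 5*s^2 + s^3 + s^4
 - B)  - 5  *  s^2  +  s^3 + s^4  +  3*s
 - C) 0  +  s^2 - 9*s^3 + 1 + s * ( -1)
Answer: B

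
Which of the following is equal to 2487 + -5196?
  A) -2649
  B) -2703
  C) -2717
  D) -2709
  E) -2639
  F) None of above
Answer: D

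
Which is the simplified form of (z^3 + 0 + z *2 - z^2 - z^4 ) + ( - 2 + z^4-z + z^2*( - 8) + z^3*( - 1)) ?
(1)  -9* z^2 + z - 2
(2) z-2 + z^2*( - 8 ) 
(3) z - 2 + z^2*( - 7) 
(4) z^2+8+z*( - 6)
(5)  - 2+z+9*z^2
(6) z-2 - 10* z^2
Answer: 1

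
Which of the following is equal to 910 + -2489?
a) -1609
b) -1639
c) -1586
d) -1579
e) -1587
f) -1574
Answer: d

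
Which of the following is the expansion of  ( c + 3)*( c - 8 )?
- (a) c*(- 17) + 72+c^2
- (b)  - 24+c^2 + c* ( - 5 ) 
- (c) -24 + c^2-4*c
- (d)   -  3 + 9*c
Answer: b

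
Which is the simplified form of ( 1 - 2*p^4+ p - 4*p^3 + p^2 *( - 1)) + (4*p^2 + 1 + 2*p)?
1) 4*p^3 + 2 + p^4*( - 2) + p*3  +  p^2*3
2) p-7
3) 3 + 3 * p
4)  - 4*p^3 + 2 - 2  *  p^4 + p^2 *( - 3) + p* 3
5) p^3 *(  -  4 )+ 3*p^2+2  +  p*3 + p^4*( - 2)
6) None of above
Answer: 5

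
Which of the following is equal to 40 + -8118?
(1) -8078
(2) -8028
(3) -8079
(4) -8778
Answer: 1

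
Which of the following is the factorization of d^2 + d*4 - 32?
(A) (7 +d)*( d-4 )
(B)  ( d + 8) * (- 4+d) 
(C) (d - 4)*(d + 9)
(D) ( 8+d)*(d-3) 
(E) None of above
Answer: B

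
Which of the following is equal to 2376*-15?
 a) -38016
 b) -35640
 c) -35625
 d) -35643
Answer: b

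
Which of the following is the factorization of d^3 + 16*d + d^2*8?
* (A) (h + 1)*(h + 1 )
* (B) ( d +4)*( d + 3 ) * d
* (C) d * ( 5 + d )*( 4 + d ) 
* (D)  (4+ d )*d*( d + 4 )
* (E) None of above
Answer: D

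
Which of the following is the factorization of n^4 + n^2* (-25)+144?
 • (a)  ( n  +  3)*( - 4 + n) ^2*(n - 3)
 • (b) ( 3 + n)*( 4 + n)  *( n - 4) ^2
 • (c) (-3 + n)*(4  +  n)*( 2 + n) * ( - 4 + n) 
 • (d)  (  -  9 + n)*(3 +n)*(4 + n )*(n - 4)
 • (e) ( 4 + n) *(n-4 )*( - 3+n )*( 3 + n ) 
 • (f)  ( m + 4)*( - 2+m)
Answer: e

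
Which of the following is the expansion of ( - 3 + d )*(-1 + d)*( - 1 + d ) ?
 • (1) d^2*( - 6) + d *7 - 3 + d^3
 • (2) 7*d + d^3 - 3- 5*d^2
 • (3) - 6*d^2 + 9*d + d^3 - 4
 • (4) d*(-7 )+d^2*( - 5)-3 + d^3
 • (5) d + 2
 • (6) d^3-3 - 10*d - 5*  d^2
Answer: 2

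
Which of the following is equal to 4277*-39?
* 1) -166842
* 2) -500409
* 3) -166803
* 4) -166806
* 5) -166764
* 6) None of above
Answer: 3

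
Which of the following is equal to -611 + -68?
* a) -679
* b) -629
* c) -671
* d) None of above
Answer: a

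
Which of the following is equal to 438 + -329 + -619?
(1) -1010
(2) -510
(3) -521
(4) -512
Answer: 2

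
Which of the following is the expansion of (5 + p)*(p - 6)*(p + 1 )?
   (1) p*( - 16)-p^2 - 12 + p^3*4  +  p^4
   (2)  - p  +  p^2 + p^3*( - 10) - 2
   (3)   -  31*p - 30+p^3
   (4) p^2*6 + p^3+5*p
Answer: 3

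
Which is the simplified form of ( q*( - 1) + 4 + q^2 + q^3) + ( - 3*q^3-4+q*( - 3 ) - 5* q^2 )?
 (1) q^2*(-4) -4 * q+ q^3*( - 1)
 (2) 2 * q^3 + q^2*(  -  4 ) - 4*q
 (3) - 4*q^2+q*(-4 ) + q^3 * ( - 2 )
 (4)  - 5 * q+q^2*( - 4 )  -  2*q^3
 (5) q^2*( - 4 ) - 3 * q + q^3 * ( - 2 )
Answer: 3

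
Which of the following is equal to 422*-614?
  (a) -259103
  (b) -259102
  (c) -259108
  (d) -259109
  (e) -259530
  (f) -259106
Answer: c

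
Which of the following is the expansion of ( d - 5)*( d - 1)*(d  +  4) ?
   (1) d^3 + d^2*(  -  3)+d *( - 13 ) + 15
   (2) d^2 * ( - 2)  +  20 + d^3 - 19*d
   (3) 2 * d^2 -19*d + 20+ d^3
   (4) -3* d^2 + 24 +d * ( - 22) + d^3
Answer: 2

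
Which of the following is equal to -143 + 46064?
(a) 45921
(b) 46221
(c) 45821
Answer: a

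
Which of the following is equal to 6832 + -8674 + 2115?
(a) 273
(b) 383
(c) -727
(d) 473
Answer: a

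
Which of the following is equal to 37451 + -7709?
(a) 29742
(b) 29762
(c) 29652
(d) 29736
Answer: a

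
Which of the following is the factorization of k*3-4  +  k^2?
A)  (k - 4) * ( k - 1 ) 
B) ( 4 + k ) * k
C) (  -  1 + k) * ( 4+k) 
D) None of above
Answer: C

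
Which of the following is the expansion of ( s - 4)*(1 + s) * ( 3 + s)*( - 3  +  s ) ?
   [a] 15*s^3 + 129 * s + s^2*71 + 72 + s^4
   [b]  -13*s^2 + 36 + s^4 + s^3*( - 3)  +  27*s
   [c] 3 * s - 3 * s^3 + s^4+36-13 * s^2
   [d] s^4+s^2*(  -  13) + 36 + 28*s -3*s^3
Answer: b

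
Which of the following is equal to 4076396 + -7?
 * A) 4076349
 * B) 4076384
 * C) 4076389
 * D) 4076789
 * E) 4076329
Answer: C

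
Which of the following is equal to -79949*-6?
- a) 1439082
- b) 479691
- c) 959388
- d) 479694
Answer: d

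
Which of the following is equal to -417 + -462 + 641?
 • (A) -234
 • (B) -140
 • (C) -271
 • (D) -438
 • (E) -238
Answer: E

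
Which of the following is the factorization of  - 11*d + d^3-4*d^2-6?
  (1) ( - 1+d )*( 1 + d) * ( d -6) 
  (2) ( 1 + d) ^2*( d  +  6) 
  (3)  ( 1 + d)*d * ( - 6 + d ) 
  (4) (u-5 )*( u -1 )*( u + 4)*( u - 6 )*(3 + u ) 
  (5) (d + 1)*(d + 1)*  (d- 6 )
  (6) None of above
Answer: 5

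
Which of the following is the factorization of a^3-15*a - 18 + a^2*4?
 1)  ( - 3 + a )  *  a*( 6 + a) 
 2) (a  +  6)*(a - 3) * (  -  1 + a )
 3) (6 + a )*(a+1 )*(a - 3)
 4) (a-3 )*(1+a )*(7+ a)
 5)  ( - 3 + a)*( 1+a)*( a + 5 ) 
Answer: 3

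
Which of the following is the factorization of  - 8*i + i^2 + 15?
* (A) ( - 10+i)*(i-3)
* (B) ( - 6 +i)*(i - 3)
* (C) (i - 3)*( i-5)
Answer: C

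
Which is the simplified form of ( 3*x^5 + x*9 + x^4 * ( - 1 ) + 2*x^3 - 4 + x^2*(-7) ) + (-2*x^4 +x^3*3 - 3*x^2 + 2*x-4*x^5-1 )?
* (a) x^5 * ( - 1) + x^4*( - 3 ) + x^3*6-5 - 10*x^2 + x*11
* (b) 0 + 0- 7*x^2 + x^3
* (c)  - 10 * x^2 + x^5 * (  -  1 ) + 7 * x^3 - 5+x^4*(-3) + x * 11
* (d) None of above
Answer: d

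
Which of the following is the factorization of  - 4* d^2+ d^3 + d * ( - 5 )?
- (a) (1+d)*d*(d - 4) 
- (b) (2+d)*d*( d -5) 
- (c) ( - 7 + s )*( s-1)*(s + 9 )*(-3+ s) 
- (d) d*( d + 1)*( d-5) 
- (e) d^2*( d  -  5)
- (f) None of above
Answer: d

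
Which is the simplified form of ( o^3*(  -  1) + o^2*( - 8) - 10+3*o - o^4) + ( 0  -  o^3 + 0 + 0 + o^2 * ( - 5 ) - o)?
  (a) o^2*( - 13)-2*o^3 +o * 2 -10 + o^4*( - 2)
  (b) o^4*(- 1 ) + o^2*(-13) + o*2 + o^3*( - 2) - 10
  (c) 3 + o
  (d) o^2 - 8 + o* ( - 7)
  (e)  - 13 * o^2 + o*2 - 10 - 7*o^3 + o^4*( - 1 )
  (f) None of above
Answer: b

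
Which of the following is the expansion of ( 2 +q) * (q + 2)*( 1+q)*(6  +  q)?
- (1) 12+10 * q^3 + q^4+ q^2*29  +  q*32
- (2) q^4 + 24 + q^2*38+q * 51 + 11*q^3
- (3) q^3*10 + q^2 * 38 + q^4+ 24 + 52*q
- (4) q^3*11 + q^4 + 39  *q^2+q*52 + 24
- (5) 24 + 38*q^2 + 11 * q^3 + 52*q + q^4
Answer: 5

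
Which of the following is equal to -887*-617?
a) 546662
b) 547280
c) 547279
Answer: c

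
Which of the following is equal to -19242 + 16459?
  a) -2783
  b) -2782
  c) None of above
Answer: a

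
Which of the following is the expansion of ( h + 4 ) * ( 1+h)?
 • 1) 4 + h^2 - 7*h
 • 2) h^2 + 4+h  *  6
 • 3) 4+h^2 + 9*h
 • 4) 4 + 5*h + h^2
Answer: 4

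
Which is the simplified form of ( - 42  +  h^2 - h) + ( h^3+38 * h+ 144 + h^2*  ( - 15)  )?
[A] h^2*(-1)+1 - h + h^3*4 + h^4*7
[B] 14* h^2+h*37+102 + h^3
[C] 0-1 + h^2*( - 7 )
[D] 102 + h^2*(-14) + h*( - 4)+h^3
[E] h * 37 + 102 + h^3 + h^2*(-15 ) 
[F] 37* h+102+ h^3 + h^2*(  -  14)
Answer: F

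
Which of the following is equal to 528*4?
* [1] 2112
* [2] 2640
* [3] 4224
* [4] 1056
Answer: 1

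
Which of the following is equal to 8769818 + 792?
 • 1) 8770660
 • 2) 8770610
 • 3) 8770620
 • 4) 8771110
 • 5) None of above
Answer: 2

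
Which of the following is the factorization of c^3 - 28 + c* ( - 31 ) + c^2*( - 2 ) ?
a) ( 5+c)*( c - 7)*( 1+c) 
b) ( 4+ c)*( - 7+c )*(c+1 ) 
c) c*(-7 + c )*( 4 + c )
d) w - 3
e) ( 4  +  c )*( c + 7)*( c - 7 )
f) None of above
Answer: b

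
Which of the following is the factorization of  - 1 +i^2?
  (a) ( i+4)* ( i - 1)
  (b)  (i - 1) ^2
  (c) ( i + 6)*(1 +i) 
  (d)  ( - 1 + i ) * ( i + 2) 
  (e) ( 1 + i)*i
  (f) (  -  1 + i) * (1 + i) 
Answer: f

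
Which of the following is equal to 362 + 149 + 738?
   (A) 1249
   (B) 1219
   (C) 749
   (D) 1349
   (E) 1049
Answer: A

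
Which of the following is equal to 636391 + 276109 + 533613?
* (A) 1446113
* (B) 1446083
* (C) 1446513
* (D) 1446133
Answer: A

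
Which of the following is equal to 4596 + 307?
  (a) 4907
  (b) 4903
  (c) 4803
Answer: b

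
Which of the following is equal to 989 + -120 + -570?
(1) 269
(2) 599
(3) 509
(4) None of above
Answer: 4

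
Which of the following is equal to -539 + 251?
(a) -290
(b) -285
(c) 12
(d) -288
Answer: d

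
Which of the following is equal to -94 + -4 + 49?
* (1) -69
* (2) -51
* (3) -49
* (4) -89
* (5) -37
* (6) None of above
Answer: 3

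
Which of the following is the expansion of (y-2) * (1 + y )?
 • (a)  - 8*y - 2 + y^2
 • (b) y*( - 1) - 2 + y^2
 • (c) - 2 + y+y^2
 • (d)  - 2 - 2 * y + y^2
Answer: b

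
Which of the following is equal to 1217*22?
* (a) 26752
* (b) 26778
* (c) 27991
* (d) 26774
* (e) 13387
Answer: d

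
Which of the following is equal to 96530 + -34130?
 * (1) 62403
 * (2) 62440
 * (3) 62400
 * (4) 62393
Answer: 3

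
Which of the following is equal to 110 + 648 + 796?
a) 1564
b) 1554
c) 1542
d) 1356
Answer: b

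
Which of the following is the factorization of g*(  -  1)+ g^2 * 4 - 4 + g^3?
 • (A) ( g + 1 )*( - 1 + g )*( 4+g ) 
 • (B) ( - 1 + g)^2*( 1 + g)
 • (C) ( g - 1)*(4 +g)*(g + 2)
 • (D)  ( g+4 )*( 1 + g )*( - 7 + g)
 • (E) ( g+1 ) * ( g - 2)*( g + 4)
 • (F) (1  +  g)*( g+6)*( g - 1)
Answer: A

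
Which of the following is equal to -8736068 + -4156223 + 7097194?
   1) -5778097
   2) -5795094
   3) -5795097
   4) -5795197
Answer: 3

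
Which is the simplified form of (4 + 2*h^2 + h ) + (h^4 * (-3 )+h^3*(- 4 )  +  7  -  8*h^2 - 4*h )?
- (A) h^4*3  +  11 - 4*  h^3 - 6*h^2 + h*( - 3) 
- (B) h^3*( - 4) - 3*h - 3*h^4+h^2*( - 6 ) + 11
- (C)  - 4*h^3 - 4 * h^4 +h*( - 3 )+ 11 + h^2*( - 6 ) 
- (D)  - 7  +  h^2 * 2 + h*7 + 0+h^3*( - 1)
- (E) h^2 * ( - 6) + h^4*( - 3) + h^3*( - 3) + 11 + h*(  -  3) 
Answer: B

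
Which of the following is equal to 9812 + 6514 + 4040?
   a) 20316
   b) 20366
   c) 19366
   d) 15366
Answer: b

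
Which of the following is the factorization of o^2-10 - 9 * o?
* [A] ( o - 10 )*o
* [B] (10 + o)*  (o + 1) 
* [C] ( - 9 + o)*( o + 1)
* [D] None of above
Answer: D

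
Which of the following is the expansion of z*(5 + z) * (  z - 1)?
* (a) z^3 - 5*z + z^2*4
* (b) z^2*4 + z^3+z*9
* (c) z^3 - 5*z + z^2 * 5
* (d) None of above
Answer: a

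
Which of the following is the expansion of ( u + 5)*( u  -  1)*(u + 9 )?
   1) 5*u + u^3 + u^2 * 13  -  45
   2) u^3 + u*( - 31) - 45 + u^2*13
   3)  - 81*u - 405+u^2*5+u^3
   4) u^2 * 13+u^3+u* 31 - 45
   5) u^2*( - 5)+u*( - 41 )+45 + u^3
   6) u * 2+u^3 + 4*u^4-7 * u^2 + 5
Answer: 4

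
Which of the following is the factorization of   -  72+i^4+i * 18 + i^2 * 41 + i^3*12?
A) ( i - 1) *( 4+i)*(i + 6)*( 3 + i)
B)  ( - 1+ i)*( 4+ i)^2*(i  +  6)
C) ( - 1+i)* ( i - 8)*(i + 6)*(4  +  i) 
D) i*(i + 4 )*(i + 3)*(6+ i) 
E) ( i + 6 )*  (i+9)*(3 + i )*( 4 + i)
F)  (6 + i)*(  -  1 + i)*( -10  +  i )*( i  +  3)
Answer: A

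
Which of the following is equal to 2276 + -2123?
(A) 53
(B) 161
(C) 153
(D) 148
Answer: C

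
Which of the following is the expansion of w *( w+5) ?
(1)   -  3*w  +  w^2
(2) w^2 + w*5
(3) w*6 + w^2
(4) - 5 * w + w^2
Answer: 2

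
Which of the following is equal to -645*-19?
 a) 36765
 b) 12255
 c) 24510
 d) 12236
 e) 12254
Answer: b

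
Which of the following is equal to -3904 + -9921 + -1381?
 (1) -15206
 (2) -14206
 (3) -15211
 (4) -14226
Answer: 1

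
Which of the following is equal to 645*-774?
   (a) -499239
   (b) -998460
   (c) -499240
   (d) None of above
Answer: d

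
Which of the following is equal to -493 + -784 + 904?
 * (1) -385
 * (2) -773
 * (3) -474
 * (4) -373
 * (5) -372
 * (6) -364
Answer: 4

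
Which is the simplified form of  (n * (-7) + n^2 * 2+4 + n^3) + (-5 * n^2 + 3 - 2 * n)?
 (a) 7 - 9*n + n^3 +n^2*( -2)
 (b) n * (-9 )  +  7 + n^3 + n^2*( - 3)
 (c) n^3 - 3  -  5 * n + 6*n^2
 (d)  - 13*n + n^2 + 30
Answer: b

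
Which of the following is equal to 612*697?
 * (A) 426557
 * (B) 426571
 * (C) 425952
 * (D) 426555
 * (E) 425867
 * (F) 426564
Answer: F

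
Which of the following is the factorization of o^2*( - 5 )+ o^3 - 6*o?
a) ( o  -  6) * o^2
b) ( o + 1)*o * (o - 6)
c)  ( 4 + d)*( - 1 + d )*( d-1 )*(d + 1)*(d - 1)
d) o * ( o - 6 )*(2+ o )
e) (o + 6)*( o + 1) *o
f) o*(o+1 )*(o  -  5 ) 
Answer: b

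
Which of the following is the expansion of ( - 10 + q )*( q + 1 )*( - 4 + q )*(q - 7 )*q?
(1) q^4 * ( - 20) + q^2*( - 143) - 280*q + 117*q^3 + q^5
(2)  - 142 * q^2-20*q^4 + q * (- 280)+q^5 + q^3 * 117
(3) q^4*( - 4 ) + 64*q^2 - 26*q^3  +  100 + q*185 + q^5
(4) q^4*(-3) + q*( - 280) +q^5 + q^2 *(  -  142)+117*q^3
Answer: 2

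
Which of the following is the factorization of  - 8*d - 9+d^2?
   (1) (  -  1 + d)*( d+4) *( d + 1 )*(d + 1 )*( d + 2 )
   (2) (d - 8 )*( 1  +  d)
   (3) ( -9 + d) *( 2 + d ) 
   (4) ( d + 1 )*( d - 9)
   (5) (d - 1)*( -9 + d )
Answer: 4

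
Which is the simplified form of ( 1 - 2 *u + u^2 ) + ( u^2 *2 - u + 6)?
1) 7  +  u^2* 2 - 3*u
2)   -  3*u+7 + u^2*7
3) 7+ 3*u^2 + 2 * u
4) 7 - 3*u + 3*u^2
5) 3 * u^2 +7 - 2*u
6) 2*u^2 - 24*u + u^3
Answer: 4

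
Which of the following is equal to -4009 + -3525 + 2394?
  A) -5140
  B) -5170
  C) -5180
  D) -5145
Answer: A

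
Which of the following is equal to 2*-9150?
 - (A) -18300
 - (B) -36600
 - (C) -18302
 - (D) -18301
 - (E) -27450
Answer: A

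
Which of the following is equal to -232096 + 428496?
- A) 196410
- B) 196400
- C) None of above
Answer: B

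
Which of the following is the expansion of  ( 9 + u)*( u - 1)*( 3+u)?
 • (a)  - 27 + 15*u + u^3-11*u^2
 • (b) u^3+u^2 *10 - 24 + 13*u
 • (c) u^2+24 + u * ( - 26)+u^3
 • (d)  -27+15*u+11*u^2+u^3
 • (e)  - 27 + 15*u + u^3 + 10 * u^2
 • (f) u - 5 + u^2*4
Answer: d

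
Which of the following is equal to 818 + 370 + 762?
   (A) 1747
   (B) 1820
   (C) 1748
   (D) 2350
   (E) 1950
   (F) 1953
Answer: E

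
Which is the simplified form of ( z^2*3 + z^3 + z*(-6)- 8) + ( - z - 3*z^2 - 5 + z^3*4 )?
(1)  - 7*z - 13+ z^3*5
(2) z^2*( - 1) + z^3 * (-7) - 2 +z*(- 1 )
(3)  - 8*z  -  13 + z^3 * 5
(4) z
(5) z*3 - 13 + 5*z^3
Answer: 1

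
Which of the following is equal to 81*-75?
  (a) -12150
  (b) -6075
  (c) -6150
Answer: b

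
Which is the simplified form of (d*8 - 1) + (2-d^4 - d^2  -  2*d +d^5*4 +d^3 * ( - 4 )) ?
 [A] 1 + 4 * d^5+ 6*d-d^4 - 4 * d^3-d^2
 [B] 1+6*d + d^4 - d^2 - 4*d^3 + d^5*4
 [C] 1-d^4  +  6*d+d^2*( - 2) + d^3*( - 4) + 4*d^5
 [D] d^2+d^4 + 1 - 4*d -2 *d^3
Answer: A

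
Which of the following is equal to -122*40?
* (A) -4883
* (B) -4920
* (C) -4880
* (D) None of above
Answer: C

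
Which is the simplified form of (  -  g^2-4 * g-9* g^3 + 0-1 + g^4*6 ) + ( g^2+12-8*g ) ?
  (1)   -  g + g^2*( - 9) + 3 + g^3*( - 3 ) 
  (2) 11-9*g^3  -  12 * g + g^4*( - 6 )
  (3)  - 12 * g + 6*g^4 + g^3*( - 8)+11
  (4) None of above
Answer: 4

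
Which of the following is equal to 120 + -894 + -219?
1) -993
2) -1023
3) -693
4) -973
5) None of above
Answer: 1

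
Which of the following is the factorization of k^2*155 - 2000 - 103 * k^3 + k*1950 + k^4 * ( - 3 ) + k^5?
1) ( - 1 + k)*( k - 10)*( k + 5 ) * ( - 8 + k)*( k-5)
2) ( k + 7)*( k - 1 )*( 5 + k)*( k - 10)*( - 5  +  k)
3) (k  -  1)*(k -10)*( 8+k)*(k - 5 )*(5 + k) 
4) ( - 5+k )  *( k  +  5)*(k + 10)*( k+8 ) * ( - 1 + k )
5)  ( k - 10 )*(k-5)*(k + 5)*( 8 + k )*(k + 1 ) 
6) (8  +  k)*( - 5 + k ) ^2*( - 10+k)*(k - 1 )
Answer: 3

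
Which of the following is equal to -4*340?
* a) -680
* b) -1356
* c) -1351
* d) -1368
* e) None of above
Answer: e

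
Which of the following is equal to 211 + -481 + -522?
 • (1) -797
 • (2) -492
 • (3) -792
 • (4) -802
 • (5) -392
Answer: 3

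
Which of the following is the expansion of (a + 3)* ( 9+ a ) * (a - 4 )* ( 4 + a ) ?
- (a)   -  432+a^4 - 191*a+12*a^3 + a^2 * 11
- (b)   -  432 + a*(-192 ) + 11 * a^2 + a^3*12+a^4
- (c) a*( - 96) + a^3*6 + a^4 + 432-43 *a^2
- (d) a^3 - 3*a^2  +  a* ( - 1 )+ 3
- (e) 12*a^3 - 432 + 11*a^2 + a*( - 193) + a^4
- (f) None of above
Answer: b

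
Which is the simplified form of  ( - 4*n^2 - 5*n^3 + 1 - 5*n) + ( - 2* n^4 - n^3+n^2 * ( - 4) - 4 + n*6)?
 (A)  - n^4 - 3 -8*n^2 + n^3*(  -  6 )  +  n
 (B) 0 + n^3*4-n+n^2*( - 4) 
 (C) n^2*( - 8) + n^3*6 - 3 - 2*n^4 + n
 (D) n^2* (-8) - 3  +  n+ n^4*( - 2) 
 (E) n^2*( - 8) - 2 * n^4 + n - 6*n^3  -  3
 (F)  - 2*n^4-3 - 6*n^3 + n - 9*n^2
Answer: E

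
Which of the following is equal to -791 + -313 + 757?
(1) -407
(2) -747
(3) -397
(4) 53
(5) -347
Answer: 5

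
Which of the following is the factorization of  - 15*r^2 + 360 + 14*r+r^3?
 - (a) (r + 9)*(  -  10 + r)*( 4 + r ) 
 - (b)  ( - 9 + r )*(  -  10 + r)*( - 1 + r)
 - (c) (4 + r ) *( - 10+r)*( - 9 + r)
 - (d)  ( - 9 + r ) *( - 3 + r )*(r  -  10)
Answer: c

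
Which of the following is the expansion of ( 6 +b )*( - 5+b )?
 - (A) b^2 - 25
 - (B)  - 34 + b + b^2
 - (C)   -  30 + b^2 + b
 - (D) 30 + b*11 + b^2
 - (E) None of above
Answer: C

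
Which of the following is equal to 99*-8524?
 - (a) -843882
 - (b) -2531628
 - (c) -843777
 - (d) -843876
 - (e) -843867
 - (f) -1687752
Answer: d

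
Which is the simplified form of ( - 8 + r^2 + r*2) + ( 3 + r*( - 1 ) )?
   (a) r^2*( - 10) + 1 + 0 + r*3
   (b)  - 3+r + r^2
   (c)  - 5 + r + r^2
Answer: c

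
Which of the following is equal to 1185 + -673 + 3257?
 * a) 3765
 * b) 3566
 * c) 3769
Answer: c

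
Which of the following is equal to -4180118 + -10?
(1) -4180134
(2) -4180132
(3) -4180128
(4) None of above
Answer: 3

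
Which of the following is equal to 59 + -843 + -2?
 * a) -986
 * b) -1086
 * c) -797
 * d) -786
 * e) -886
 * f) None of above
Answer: d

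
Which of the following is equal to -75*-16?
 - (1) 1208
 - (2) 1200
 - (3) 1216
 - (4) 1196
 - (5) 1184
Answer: 2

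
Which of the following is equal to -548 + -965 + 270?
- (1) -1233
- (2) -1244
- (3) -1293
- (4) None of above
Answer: 4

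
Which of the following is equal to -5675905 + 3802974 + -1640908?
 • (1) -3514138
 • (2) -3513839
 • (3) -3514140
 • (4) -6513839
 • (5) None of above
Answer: 2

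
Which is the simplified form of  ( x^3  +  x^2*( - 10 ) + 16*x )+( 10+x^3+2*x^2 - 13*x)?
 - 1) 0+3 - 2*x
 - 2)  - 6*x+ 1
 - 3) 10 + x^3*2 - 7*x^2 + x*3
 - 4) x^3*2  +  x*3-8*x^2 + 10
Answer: 4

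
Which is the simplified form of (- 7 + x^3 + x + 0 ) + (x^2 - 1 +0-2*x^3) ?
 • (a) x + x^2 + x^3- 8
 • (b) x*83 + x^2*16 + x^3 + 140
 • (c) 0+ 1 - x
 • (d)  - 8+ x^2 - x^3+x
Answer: d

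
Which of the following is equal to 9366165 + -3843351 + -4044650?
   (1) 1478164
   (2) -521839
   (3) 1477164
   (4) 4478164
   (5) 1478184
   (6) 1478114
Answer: 1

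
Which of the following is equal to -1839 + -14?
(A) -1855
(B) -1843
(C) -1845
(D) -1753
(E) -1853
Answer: E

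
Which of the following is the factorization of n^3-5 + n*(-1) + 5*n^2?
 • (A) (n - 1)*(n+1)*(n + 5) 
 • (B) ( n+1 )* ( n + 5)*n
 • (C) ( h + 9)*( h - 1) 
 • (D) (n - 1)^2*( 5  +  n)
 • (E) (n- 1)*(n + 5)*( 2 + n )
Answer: A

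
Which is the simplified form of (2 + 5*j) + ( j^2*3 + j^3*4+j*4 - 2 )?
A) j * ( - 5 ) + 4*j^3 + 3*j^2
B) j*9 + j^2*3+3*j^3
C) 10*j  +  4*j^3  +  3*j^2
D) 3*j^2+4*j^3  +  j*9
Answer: D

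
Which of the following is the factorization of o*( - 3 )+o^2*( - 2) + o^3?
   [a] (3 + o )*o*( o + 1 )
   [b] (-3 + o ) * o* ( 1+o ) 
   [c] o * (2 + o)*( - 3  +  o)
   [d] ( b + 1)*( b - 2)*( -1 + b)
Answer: b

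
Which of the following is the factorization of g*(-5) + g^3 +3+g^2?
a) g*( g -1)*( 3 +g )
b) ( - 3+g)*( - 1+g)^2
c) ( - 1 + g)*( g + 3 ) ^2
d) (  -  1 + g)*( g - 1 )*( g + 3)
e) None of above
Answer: d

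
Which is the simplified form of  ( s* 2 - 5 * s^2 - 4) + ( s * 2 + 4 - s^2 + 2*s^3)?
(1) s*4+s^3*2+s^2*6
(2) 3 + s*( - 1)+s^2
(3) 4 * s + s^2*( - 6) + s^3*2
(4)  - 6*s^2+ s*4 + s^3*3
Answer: 3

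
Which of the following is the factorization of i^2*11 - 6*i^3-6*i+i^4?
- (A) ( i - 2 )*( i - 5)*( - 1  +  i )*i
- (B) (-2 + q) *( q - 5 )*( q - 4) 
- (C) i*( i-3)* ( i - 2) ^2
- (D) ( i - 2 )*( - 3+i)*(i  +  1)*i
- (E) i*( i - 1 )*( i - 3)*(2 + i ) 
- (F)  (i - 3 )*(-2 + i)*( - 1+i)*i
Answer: F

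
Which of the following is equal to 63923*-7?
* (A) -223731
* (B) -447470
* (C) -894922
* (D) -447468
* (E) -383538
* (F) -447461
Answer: F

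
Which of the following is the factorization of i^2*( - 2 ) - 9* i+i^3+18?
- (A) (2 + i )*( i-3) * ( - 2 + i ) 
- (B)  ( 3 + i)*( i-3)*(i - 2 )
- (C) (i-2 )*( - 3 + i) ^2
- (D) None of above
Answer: B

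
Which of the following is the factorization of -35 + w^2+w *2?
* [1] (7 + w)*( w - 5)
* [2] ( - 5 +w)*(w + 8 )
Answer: 1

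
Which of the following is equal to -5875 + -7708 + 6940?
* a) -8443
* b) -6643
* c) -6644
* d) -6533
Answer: b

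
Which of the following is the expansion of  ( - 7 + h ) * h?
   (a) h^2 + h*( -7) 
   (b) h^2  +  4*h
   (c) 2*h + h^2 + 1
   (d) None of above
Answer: a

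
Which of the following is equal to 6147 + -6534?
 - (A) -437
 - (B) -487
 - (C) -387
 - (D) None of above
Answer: C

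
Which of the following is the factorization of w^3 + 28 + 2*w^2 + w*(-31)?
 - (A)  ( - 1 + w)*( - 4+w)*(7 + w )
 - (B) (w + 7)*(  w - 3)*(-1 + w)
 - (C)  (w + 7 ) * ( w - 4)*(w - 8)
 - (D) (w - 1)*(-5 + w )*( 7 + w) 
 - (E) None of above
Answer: A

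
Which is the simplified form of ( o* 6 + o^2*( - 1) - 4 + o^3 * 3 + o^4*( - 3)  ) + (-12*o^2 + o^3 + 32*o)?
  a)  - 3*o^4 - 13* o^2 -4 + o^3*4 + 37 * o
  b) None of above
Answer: b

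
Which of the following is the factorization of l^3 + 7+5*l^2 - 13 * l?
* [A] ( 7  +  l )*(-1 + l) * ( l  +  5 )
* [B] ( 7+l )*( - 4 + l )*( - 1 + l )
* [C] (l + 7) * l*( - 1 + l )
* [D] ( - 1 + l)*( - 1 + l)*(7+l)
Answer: D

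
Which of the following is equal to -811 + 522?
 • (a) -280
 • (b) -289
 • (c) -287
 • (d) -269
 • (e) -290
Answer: b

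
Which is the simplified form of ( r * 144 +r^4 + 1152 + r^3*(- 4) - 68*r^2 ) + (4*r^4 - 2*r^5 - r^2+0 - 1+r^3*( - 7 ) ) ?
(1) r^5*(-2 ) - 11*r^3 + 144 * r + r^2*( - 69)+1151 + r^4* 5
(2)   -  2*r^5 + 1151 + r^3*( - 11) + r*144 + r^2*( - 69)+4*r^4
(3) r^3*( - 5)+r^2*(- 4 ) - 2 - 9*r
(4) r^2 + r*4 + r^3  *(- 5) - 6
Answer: 1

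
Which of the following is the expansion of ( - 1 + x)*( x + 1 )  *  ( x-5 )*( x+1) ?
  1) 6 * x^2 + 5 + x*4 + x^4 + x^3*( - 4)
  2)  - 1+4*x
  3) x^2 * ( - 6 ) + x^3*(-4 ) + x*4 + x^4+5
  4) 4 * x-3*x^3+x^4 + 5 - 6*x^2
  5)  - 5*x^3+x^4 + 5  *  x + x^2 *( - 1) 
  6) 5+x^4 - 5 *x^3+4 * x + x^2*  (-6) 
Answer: 3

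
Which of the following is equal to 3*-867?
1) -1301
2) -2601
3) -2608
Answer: 2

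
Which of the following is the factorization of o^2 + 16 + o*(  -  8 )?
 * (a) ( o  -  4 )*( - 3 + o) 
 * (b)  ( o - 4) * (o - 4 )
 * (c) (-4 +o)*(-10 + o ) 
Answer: b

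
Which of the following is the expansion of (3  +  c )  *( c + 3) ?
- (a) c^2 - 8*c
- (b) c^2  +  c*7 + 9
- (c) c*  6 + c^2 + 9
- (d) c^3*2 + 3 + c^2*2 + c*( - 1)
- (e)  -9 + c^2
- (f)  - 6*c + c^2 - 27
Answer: c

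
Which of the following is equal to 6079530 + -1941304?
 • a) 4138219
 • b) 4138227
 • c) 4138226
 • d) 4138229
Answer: c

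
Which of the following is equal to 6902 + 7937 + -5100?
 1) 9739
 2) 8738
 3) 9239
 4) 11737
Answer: 1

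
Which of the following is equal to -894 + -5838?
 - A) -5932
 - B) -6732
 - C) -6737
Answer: B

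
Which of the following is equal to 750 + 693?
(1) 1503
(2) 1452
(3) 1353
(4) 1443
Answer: 4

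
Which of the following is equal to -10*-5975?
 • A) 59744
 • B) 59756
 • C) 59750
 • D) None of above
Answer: C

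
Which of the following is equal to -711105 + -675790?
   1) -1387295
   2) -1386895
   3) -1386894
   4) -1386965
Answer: 2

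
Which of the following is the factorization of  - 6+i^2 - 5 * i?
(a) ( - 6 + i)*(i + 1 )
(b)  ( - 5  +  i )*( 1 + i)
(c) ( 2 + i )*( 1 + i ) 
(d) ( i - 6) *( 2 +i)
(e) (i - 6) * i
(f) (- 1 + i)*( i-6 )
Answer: a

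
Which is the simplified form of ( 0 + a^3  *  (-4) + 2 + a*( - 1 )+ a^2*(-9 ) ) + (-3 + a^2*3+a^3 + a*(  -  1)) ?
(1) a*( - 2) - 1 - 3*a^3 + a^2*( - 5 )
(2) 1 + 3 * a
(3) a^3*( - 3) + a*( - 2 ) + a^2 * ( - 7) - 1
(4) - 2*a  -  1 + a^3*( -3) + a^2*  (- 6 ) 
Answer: 4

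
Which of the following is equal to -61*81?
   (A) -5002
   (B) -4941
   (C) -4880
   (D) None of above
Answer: B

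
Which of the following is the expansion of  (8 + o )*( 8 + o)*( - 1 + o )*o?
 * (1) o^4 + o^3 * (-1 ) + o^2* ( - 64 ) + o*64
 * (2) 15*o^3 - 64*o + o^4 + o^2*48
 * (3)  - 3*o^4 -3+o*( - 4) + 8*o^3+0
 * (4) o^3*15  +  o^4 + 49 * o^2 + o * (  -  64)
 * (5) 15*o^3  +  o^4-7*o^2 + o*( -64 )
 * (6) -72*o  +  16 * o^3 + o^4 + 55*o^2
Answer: 2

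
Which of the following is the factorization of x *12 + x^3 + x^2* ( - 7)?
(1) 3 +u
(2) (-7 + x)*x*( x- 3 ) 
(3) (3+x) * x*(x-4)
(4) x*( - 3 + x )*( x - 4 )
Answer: 4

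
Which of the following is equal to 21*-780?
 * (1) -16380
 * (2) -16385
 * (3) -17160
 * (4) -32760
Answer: 1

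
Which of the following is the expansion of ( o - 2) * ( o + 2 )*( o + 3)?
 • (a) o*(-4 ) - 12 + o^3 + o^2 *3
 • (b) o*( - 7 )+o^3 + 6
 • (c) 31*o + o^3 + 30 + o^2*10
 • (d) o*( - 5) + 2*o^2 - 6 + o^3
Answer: a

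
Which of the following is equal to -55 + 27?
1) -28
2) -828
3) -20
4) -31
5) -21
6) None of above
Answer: 1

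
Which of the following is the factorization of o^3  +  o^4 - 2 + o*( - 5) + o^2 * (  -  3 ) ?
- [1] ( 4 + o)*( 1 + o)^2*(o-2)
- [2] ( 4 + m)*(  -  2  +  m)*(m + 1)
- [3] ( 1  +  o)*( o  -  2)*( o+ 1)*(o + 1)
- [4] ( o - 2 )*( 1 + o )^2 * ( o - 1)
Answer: 3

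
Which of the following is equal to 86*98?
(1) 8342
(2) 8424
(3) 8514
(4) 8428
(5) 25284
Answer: 4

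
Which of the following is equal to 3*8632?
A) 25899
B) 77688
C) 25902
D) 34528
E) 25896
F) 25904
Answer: E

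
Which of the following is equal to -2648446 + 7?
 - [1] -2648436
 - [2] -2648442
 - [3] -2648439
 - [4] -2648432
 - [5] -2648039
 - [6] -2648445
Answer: 3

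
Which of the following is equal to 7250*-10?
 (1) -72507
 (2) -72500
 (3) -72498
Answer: 2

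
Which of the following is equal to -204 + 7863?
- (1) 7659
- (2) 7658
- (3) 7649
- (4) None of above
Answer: 1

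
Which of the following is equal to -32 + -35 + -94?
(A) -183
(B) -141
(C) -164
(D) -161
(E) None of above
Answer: D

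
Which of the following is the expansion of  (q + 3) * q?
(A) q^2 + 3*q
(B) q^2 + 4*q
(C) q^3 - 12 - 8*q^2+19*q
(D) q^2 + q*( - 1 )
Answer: A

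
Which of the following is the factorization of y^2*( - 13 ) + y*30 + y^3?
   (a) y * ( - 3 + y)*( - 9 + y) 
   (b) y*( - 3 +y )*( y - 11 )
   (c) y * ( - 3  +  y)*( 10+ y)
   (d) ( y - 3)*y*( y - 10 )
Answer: d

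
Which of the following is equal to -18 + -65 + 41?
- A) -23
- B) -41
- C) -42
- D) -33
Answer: C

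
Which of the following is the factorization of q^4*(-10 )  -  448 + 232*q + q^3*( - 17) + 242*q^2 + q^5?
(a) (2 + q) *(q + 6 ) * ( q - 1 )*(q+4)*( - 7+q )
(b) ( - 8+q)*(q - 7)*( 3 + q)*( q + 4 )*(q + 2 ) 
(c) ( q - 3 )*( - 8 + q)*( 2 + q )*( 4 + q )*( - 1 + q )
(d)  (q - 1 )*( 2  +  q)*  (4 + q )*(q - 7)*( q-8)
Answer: d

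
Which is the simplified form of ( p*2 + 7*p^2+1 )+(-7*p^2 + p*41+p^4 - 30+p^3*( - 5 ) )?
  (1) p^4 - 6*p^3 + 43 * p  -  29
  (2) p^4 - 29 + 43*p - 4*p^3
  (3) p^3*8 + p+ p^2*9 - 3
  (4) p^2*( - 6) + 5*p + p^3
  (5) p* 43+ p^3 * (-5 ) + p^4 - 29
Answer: 5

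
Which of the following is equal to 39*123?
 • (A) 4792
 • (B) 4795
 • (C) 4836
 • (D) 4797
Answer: D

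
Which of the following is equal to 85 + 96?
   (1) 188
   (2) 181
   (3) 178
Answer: 2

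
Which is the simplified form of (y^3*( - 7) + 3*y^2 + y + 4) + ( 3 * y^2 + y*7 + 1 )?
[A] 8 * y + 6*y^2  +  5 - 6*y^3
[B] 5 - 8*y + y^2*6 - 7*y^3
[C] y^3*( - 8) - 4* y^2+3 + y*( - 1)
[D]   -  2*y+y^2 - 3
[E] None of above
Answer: E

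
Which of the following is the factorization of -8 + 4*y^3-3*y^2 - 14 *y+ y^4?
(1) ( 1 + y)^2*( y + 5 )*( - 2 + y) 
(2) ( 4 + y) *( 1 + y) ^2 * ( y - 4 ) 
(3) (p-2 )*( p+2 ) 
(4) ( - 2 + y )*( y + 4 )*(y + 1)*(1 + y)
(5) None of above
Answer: 4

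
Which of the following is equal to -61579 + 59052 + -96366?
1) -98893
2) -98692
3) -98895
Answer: 1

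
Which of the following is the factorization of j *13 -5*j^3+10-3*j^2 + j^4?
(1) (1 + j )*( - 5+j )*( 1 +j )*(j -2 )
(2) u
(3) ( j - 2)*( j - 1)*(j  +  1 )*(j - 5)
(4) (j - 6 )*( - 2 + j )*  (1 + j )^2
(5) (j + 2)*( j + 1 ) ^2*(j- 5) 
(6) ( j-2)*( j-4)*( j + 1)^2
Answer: 1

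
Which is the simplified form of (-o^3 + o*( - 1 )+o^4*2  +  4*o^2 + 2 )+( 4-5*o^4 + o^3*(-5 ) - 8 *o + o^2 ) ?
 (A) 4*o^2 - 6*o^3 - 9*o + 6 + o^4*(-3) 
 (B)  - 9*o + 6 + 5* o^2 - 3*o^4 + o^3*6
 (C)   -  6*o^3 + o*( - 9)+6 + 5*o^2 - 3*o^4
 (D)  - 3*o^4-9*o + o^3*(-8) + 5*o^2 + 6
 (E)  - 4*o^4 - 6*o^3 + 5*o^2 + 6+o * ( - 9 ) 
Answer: C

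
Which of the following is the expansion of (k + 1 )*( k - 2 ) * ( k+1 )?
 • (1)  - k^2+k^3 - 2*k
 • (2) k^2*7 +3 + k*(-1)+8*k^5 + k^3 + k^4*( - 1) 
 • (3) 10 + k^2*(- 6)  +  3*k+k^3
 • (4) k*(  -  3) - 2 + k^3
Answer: 4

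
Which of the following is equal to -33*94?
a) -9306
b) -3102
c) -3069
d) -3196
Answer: b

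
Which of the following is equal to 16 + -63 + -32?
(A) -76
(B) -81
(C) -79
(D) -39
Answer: C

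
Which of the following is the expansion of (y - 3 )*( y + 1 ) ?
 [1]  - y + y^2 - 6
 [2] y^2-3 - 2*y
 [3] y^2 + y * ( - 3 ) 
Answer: 2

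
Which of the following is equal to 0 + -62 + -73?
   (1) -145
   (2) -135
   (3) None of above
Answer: 2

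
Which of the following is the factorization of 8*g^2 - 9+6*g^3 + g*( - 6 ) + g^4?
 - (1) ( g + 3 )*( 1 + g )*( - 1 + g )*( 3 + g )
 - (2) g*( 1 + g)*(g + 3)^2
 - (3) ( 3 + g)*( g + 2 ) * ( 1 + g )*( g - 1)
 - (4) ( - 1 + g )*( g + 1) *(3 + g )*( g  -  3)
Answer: 1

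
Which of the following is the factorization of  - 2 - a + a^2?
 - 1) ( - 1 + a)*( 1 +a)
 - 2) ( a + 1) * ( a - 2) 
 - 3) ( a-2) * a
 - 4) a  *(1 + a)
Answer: 2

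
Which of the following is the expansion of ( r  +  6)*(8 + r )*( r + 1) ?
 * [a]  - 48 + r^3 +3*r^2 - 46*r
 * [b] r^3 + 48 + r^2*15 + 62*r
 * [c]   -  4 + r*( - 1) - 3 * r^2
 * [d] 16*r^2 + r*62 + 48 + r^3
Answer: b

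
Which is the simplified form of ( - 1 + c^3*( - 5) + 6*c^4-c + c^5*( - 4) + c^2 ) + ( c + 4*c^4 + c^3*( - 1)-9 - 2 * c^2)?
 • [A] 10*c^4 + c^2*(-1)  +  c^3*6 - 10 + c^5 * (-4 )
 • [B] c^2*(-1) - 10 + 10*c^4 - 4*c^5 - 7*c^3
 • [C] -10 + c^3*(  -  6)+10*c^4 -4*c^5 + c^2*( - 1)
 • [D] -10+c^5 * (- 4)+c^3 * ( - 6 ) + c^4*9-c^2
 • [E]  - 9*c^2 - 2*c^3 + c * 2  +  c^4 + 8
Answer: C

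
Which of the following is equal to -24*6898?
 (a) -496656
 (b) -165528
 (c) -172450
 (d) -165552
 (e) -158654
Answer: d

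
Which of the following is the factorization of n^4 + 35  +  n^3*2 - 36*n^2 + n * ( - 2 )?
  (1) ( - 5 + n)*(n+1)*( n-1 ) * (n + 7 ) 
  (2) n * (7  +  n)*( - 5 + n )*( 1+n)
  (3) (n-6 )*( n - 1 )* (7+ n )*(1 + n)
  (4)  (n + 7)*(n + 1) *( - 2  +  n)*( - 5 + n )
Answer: 1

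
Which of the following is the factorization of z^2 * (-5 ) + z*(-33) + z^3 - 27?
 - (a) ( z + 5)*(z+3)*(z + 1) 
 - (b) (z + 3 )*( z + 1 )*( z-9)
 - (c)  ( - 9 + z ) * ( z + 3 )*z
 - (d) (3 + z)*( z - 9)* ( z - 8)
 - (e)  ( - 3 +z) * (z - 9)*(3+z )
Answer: b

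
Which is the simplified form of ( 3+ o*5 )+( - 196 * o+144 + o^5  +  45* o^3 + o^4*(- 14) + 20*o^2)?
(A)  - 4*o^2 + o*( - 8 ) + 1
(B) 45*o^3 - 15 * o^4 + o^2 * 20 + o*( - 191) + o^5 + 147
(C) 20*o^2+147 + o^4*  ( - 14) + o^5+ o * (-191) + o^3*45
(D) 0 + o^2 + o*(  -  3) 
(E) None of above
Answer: C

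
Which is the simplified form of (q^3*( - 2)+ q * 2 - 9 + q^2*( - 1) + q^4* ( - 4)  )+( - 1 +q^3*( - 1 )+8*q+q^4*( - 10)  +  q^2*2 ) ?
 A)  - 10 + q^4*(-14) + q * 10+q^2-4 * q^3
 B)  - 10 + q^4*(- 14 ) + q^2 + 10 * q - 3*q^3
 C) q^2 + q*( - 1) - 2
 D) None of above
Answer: B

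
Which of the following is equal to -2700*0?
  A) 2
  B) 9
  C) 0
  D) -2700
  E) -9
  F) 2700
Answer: C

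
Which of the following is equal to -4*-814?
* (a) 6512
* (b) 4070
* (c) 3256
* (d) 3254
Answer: c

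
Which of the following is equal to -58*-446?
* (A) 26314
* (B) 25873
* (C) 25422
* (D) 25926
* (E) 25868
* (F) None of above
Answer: E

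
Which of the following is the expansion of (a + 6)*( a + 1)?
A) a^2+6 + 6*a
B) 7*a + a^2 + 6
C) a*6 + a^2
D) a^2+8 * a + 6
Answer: B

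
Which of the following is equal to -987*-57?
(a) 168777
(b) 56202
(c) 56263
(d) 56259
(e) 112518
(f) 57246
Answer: d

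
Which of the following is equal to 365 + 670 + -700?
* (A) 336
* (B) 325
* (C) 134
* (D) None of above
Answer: D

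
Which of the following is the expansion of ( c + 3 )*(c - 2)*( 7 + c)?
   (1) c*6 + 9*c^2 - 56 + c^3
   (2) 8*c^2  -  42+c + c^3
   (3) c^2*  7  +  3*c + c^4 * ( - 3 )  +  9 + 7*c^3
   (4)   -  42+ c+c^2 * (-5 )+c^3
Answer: 2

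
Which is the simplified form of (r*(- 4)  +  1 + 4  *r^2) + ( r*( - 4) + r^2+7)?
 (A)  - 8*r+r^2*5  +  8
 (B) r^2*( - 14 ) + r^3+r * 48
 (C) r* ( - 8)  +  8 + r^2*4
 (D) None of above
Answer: A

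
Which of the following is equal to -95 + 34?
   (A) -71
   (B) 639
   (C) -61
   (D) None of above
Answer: C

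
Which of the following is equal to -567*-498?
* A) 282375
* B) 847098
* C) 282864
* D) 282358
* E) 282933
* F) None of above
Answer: F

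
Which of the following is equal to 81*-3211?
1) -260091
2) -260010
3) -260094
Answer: 1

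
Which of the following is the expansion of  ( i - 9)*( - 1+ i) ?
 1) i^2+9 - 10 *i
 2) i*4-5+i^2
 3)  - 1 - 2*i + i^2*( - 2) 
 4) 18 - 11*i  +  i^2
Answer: 1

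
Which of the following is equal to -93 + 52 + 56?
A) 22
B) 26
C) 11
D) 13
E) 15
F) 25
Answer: E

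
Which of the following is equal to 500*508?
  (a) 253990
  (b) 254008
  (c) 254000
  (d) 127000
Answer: c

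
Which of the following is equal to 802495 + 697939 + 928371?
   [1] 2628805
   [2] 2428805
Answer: 2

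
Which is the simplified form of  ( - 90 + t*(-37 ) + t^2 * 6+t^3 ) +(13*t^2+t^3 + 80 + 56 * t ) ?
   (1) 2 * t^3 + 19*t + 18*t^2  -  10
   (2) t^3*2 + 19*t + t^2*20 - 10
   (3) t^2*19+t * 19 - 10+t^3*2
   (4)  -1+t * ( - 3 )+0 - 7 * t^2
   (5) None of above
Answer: 3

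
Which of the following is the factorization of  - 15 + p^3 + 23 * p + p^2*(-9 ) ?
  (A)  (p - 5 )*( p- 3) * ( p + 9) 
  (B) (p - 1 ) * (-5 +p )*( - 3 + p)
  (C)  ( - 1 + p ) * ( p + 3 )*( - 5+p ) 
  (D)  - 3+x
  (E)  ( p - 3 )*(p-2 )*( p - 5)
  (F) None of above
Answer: B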